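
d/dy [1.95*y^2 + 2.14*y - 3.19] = 3.9*y + 2.14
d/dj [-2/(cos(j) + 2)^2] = -4*sin(j)/(cos(j) + 2)^3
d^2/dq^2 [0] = 0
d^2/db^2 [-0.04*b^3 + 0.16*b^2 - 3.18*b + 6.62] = 0.32 - 0.24*b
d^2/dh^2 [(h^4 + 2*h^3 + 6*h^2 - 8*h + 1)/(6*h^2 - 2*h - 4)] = (9*h^6 - 9*h^5 - 15*h^4 - 24*h^3 + 171*h^2 - 129*h + 47)/(27*h^6 - 27*h^5 - 45*h^4 + 35*h^3 + 30*h^2 - 12*h - 8)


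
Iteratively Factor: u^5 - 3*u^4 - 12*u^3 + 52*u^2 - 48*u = (u)*(u^4 - 3*u^3 - 12*u^2 + 52*u - 48) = u*(u + 4)*(u^3 - 7*u^2 + 16*u - 12) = u*(u - 2)*(u + 4)*(u^2 - 5*u + 6) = u*(u - 3)*(u - 2)*(u + 4)*(u - 2)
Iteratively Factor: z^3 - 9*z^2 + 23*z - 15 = (z - 3)*(z^2 - 6*z + 5) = (z - 3)*(z - 1)*(z - 5)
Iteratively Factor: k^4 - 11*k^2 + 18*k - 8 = (k - 1)*(k^3 + k^2 - 10*k + 8) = (k - 2)*(k - 1)*(k^2 + 3*k - 4) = (k - 2)*(k - 1)*(k + 4)*(k - 1)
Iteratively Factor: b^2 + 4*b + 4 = (b + 2)*(b + 2)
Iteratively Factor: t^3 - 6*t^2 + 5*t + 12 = (t - 3)*(t^2 - 3*t - 4) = (t - 3)*(t + 1)*(t - 4)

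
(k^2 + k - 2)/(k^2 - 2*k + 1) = (k + 2)/(k - 1)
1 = 1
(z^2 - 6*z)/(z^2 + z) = (z - 6)/(z + 1)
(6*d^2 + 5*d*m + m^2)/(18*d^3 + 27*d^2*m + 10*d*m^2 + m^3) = (2*d + m)/(6*d^2 + 7*d*m + m^2)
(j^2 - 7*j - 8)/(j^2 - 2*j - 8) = (-j^2 + 7*j + 8)/(-j^2 + 2*j + 8)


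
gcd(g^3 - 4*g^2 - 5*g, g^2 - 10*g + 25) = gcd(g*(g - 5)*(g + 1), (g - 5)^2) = g - 5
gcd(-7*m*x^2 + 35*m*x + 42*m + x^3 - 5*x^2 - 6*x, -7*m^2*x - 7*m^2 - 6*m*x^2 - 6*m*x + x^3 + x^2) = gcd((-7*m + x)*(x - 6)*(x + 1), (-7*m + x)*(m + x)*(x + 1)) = -7*m*x - 7*m + x^2 + x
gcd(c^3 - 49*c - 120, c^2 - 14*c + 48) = c - 8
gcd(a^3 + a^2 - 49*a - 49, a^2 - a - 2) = a + 1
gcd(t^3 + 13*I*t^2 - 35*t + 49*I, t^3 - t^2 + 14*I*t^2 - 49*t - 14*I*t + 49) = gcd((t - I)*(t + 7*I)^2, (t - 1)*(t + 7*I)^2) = t^2 + 14*I*t - 49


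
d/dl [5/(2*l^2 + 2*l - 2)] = 5*(-2*l - 1)/(2*(l^2 + l - 1)^2)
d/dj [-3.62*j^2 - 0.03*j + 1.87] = -7.24*j - 0.03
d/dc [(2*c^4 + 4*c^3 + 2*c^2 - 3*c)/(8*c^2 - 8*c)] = (c^3/2 - c^2/4 - c + 1/8)/(c^2 - 2*c + 1)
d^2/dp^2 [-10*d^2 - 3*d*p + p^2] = 2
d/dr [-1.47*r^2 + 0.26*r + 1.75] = 0.26 - 2.94*r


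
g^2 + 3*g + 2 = (g + 1)*(g + 2)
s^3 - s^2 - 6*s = s*(s - 3)*(s + 2)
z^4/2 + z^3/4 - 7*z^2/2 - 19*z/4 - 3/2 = (z/2 + 1/2)*(z - 3)*(z + 1/2)*(z + 2)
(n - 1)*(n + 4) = n^2 + 3*n - 4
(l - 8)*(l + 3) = l^2 - 5*l - 24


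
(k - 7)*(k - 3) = k^2 - 10*k + 21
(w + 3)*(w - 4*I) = w^2 + 3*w - 4*I*w - 12*I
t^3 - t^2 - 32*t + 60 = (t - 5)*(t - 2)*(t + 6)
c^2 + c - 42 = (c - 6)*(c + 7)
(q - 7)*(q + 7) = q^2 - 49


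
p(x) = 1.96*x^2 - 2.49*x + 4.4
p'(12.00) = 44.55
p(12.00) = 256.76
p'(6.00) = 21.03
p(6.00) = 60.02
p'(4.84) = 16.48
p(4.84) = 38.26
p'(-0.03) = -2.61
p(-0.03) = 4.48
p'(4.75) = 16.13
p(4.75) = 36.80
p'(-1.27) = -7.47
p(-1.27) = 10.72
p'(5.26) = 18.13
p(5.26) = 45.53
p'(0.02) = -2.41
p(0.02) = 4.35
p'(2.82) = 8.56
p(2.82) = 12.96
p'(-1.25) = -7.39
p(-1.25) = 10.58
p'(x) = 3.92*x - 2.49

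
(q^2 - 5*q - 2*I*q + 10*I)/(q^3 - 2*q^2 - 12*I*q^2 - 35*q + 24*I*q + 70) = (q^2 - q*(5 + 2*I) + 10*I)/(q^3 - 2*q^2*(1 + 6*I) + q*(-35 + 24*I) + 70)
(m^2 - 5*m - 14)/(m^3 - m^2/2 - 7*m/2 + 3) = 2*(m - 7)/(2*m^2 - 5*m + 3)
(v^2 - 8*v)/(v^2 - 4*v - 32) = v/(v + 4)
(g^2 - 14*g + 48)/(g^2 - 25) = (g^2 - 14*g + 48)/(g^2 - 25)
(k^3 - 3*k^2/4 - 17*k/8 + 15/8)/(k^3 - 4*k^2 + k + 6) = (8*k^3 - 6*k^2 - 17*k + 15)/(8*(k^3 - 4*k^2 + k + 6))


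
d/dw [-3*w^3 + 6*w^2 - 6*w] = -9*w^2 + 12*w - 6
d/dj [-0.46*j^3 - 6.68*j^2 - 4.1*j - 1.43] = -1.38*j^2 - 13.36*j - 4.1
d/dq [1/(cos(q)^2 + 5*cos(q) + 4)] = (2*cos(q) + 5)*sin(q)/(cos(q)^2 + 5*cos(q) + 4)^2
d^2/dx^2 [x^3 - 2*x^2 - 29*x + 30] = 6*x - 4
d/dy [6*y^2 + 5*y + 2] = 12*y + 5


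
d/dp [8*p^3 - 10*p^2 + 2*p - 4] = 24*p^2 - 20*p + 2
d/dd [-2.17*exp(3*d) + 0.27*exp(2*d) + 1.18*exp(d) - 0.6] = (-6.51*exp(2*d) + 0.54*exp(d) + 1.18)*exp(d)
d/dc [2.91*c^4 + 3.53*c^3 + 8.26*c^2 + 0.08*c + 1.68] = 11.64*c^3 + 10.59*c^2 + 16.52*c + 0.08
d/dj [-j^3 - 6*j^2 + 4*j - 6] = -3*j^2 - 12*j + 4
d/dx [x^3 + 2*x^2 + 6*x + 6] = 3*x^2 + 4*x + 6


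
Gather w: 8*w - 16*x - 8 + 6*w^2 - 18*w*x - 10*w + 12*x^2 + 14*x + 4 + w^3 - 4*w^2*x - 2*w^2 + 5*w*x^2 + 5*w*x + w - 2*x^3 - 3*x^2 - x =w^3 + w^2*(4 - 4*x) + w*(5*x^2 - 13*x - 1) - 2*x^3 + 9*x^2 - 3*x - 4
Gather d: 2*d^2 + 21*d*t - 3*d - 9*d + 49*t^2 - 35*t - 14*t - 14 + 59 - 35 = 2*d^2 + d*(21*t - 12) + 49*t^2 - 49*t + 10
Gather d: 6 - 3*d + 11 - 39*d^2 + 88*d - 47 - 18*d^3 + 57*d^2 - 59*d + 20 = -18*d^3 + 18*d^2 + 26*d - 10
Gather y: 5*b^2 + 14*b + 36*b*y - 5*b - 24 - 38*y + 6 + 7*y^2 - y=5*b^2 + 9*b + 7*y^2 + y*(36*b - 39) - 18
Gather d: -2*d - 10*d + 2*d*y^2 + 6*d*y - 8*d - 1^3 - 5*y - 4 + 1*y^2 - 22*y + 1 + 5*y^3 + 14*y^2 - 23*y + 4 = d*(2*y^2 + 6*y - 20) + 5*y^3 + 15*y^2 - 50*y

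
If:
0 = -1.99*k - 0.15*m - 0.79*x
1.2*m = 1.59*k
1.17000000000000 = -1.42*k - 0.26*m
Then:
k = -0.66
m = -0.88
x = 1.84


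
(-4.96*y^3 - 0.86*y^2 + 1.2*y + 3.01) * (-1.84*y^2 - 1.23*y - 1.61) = 9.1264*y^5 + 7.6832*y^4 + 6.8354*y^3 - 5.6298*y^2 - 5.6343*y - 4.8461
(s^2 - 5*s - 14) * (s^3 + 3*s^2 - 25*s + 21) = s^5 - 2*s^4 - 54*s^3 + 104*s^2 + 245*s - 294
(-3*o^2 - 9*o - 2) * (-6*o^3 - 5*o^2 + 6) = 18*o^5 + 69*o^4 + 57*o^3 - 8*o^2 - 54*o - 12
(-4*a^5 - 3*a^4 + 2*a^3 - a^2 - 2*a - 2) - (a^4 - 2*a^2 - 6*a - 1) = -4*a^5 - 4*a^4 + 2*a^3 + a^2 + 4*a - 1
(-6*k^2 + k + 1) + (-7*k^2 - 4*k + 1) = -13*k^2 - 3*k + 2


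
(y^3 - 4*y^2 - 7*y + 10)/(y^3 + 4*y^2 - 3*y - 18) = (y^3 - 4*y^2 - 7*y + 10)/(y^3 + 4*y^2 - 3*y - 18)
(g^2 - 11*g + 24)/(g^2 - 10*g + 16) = (g - 3)/(g - 2)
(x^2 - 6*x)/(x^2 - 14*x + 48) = x/(x - 8)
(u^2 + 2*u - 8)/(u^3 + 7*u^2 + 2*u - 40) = 1/(u + 5)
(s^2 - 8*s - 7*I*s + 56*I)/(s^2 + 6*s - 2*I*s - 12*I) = (s^2 - s*(8 + 7*I) + 56*I)/(s^2 + 2*s*(3 - I) - 12*I)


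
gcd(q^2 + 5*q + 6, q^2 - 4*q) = 1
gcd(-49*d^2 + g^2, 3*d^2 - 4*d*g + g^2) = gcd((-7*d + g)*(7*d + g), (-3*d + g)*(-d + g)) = 1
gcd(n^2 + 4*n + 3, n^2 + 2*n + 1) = n + 1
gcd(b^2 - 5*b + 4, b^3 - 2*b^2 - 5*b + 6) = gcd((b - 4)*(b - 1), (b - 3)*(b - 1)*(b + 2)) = b - 1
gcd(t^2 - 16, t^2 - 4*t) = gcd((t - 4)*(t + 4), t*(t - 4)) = t - 4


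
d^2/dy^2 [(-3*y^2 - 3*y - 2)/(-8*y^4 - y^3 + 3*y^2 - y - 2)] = 2*(576*y^8 + 1224*y^7 + 1547*y^6 - 111*y^5 - 1104*y^4 - 505*y^3 - 114*y^2 + 24*y + 20)/(512*y^12 + 192*y^11 - 552*y^10 + 49*y^9 + 639*y^8 - 18*y^7 - 303*y^6 + 90*y^5 + 153*y^4 - 23*y^3 - 30*y^2 + 12*y + 8)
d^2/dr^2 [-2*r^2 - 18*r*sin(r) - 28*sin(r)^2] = 18*r*sin(r) + 112*sin(r)^2 - 36*cos(r) - 60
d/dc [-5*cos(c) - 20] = 5*sin(c)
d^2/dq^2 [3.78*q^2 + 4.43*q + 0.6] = 7.56000000000000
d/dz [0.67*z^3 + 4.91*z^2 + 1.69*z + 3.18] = 2.01*z^2 + 9.82*z + 1.69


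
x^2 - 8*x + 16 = (x - 4)^2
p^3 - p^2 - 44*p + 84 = (p - 6)*(p - 2)*(p + 7)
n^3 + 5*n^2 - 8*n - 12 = (n - 2)*(n + 1)*(n + 6)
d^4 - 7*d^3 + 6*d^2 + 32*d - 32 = (d - 4)^2*(d - 1)*(d + 2)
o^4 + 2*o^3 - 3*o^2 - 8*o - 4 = (o - 2)*(o + 1)^2*(o + 2)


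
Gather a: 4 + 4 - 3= 5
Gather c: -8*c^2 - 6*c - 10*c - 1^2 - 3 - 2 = -8*c^2 - 16*c - 6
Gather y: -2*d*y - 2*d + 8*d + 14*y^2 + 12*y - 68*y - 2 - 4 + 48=6*d + 14*y^2 + y*(-2*d - 56) + 42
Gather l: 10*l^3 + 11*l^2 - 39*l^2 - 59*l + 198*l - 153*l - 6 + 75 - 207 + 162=10*l^3 - 28*l^2 - 14*l + 24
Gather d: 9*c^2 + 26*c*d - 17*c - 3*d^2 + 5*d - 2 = 9*c^2 - 17*c - 3*d^2 + d*(26*c + 5) - 2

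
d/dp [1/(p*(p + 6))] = 2*(-p - 3)/(p^2*(p^2 + 12*p + 36))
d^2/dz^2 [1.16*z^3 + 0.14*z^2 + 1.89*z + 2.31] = 6.96*z + 0.28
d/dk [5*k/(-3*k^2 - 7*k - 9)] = 15*(k^2 - 3)/(9*k^4 + 42*k^3 + 103*k^2 + 126*k + 81)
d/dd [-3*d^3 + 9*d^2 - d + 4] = -9*d^2 + 18*d - 1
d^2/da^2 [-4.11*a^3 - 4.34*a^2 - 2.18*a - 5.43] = -24.66*a - 8.68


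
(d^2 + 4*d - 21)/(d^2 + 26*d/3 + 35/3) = 3*(d - 3)/(3*d + 5)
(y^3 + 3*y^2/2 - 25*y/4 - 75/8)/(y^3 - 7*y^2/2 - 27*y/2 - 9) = (y^2 - 25/4)/(y^2 - 5*y - 6)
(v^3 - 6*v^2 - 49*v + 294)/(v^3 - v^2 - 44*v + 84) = (v - 7)/(v - 2)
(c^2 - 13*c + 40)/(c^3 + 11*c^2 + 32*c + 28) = (c^2 - 13*c + 40)/(c^3 + 11*c^2 + 32*c + 28)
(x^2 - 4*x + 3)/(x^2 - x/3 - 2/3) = 3*(x - 3)/(3*x + 2)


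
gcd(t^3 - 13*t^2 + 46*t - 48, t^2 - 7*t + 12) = t - 3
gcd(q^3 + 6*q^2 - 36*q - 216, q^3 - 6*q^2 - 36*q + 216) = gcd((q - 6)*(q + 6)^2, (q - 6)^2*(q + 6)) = q^2 - 36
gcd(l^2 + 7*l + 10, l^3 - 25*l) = l + 5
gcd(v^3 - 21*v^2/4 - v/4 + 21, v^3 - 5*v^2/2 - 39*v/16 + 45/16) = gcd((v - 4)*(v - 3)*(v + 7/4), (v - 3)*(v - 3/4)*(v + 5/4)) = v - 3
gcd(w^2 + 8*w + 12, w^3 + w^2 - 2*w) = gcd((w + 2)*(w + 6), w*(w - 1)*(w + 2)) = w + 2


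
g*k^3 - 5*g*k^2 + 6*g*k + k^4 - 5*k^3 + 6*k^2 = k*(g + k)*(k - 3)*(k - 2)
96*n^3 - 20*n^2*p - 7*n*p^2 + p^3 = (-8*n + p)*(-3*n + p)*(4*n + p)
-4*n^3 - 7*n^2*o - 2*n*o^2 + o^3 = (-4*n + o)*(n + o)^2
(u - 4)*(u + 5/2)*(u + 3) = u^3 + 3*u^2/2 - 29*u/2 - 30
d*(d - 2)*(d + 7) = d^3 + 5*d^2 - 14*d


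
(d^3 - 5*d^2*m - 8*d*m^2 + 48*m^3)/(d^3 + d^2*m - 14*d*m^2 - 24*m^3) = (d - 4*m)/(d + 2*m)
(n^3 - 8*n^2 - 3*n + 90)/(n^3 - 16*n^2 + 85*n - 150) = (n + 3)/(n - 5)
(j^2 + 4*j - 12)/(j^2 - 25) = (j^2 + 4*j - 12)/(j^2 - 25)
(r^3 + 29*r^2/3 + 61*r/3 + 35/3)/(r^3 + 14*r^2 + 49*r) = (3*r^2 + 8*r + 5)/(3*r*(r + 7))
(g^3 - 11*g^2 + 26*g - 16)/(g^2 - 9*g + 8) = g - 2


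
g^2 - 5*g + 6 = (g - 3)*(g - 2)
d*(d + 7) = d^2 + 7*d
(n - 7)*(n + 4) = n^2 - 3*n - 28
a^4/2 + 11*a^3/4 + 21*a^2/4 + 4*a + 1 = (a/2 + 1)*(a + 1/2)*(a + 1)*(a + 2)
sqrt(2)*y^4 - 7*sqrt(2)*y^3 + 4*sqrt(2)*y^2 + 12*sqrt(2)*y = y*(y - 6)*(y - 2)*(sqrt(2)*y + sqrt(2))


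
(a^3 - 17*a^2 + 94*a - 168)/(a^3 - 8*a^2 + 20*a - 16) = (a^2 - 13*a + 42)/(a^2 - 4*a + 4)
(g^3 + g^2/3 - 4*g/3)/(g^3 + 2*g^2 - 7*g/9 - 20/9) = 3*g/(3*g + 5)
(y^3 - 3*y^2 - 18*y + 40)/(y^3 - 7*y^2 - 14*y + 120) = (y - 2)/(y - 6)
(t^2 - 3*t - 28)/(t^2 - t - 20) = (t - 7)/(t - 5)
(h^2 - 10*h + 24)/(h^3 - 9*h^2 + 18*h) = (h - 4)/(h*(h - 3))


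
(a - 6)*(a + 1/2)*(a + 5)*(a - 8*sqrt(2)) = a^4 - 8*sqrt(2)*a^3 - a^3/2 - 61*a^2/2 + 4*sqrt(2)*a^2 - 15*a + 244*sqrt(2)*a + 120*sqrt(2)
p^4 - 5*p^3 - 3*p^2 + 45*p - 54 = (p - 3)^2*(p - 2)*(p + 3)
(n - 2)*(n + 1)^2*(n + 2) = n^4 + 2*n^3 - 3*n^2 - 8*n - 4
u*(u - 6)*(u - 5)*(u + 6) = u^4 - 5*u^3 - 36*u^2 + 180*u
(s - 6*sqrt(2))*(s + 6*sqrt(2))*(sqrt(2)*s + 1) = sqrt(2)*s^3 + s^2 - 72*sqrt(2)*s - 72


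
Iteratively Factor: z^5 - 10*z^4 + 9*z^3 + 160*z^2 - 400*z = (z - 5)*(z^4 - 5*z^3 - 16*z^2 + 80*z) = (z - 5)*(z + 4)*(z^3 - 9*z^2 + 20*z) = (z - 5)^2*(z + 4)*(z^2 - 4*z) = z*(z - 5)^2*(z + 4)*(z - 4)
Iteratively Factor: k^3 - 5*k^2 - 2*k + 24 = (k - 3)*(k^2 - 2*k - 8) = (k - 3)*(k + 2)*(k - 4)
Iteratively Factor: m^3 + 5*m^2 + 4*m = (m)*(m^2 + 5*m + 4) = m*(m + 4)*(m + 1)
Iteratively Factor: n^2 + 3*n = (n)*(n + 3)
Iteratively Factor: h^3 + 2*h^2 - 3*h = (h + 3)*(h^2 - h) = h*(h + 3)*(h - 1)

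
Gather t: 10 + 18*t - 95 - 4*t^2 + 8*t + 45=-4*t^2 + 26*t - 40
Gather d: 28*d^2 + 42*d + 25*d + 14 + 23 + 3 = 28*d^2 + 67*d + 40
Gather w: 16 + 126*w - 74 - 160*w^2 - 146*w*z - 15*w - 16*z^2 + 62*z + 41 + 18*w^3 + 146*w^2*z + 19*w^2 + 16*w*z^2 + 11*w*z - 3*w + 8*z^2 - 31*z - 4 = 18*w^3 + w^2*(146*z - 141) + w*(16*z^2 - 135*z + 108) - 8*z^2 + 31*z - 21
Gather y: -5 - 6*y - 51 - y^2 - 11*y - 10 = -y^2 - 17*y - 66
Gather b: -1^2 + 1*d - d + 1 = 0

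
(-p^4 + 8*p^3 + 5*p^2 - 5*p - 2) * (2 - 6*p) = 6*p^5 - 50*p^4 - 14*p^3 + 40*p^2 + 2*p - 4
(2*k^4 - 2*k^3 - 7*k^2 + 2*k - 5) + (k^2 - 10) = 2*k^4 - 2*k^3 - 6*k^2 + 2*k - 15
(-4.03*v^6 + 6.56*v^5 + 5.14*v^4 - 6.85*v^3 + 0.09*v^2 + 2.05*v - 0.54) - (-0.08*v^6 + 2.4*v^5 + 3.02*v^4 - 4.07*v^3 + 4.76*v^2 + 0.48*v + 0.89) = -3.95*v^6 + 4.16*v^5 + 2.12*v^4 - 2.78*v^3 - 4.67*v^2 + 1.57*v - 1.43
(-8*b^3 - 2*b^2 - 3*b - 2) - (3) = -8*b^3 - 2*b^2 - 3*b - 5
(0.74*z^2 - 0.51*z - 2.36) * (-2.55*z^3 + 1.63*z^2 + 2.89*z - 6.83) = -1.887*z^5 + 2.5067*z^4 + 7.3253*z^3 - 10.3749*z^2 - 3.3371*z + 16.1188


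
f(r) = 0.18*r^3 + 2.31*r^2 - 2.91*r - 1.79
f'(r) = 0.54*r^2 + 4.62*r - 2.91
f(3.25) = 19.33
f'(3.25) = 17.81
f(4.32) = 43.26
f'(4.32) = 27.13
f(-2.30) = 14.93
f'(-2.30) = -10.68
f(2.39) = 6.91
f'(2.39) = 11.22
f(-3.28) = 26.25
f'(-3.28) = -12.25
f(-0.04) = -1.67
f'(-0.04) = -3.09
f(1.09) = -1.98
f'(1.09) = 2.77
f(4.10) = 37.52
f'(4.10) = 25.11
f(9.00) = 290.35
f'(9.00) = 82.41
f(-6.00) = 59.95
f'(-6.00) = -11.19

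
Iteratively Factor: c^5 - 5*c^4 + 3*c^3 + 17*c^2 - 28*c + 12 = (c + 2)*(c^4 - 7*c^3 + 17*c^2 - 17*c + 6) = (c - 3)*(c + 2)*(c^3 - 4*c^2 + 5*c - 2) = (c - 3)*(c - 1)*(c + 2)*(c^2 - 3*c + 2) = (c - 3)*(c - 2)*(c - 1)*(c + 2)*(c - 1)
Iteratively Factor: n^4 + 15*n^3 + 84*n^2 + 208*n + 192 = (n + 4)*(n^3 + 11*n^2 + 40*n + 48) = (n + 4)^2*(n^2 + 7*n + 12) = (n + 4)^3*(n + 3)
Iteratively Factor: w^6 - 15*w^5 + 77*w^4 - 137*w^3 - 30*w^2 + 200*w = (w + 1)*(w^5 - 16*w^4 + 93*w^3 - 230*w^2 + 200*w) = (w - 2)*(w + 1)*(w^4 - 14*w^3 + 65*w^2 - 100*w) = (w - 5)*(w - 2)*(w + 1)*(w^3 - 9*w^2 + 20*w) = (w - 5)^2*(w - 2)*(w + 1)*(w^2 - 4*w) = (w - 5)^2*(w - 4)*(w - 2)*(w + 1)*(w)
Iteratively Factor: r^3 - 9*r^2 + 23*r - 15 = (r - 5)*(r^2 - 4*r + 3) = (r - 5)*(r - 1)*(r - 3)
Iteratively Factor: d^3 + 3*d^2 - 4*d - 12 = (d + 2)*(d^2 + d - 6) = (d + 2)*(d + 3)*(d - 2)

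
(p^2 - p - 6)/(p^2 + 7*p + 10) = (p - 3)/(p + 5)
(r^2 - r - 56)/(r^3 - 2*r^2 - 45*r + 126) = (r - 8)/(r^2 - 9*r + 18)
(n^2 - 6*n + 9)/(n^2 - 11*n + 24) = (n - 3)/(n - 8)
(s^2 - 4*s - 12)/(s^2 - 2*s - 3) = (-s^2 + 4*s + 12)/(-s^2 + 2*s + 3)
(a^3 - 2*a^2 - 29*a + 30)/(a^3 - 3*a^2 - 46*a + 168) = (a^2 + 4*a - 5)/(a^2 + 3*a - 28)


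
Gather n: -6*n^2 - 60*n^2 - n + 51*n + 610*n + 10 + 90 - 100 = -66*n^2 + 660*n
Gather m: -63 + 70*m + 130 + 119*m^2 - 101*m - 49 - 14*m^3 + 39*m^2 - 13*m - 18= -14*m^3 + 158*m^2 - 44*m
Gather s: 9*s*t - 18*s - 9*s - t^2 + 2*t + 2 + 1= s*(9*t - 27) - t^2 + 2*t + 3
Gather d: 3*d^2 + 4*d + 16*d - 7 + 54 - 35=3*d^2 + 20*d + 12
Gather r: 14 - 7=7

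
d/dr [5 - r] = -1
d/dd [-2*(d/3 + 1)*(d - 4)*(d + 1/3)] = -2*d^2 + 8*d/9 + 74/9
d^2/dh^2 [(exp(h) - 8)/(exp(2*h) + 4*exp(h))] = (exp(3*h) - 36*exp(2*h) - 96*exp(h) - 128)*exp(-h)/(exp(3*h) + 12*exp(2*h) + 48*exp(h) + 64)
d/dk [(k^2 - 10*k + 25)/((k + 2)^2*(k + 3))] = (-k^3 + 22*k^2 - 33*k - 260)/(k^5 + 12*k^4 + 57*k^3 + 134*k^2 + 156*k + 72)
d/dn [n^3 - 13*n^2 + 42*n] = 3*n^2 - 26*n + 42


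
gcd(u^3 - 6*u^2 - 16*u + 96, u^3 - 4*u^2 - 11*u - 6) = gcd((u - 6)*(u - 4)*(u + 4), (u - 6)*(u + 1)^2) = u - 6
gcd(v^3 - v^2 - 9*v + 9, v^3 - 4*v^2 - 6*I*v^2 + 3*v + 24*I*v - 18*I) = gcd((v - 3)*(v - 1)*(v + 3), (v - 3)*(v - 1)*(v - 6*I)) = v^2 - 4*v + 3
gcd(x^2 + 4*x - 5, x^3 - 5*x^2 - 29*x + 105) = x + 5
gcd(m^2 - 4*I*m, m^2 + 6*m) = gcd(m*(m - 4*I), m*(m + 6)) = m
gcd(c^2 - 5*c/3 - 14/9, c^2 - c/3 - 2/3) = c + 2/3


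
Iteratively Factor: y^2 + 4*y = (y + 4)*(y)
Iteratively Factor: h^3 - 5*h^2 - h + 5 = (h - 1)*(h^2 - 4*h - 5) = (h - 1)*(h + 1)*(h - 5)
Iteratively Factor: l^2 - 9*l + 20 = (l - 4)*(l - 5)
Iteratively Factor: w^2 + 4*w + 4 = (w + 2)*(w + 2)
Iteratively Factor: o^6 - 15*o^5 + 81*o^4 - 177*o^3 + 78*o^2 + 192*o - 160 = (o - 1)*(o^5 - 14*o^4 + 67*o^3 - 110*o^2 - 32*o + 160) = (o - 1)*(o + 1)*(o^4 - 15*o^3 + 82*o^2 - 192*o + 160) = (o - 2)*(o - 1)*(o + 1)*(o^3 - 13*o^2 + 56*o - 80) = (o - 5)*(o - 2)*(o - 1)*(o + 1)*(o^2 - 8*o + 16) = (o - 5)*(o - 4)*(o - 2)*(o - 1)*(o + 1)*(o - 4)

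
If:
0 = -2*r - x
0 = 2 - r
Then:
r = 2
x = -4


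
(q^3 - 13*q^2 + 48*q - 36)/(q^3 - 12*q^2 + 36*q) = (q - 1)/q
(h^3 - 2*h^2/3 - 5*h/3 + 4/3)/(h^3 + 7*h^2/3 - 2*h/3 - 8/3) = (h - 1)/(h + 2)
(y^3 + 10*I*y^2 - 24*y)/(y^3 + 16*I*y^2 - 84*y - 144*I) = y/(y + 6*I)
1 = 1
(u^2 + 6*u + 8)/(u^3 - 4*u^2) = (u^2 + 6*u + 8)/(u^2*(u - 4))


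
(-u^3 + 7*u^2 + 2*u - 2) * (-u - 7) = u^4 - 51*u^2 - 12*u + 14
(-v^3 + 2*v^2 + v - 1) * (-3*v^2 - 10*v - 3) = 3*v^5 + 4*v^4 - 20*v^3 - 13*v^2 + 7*v + 3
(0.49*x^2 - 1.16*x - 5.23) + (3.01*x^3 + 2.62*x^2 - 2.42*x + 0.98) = 3.01*x^3 + 3.11*x^2 - 3.58*x - 4.25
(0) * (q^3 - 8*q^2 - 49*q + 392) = 0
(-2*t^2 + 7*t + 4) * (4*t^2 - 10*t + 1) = -8*t^4 + 48*t^3 - 56*t^2 - 33*t + 4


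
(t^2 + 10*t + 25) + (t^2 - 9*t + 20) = 2*t^2 + t + 45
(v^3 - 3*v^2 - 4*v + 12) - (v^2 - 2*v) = v^3 - 4*v^2 - 2*v + 12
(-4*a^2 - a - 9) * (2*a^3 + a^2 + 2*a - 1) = -8*a^5 - 6*a^4 - 27*a^3 - 7*a^2 - 17*a + 9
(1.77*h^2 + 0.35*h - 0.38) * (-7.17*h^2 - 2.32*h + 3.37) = -12.6909*h^4 - 6.6159*h^3 + 7.8775*h^2 + 2.0611*h - 1.2806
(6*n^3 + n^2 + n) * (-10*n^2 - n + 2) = -60*n^5 - 16*n^4 + n^3 + n^2 + 2*n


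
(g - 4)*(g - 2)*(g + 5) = g^3 - g^2 - 22*g + 40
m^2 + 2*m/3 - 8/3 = (m - 4/3)*(m + 2)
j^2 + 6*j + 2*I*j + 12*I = (j + 6)*(j + 2*I)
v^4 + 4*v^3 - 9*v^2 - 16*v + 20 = (v - 2)*(v - 1)*(v + 2)*(v + 5)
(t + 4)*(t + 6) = t^2 + 10*t + 24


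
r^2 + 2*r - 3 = (r - 1)*(r + 3)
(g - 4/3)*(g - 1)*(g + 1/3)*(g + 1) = g^4 - g^3 - 13*g^2/9 + g + 4/9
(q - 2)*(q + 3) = q^2 + q - 6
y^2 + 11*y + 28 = (y + 4)*(y + 7)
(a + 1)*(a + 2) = a^2 + 3*a + 2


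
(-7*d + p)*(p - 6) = -7*d*p + 42*d + p^2 - 6*p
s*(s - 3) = s^2 - 3*s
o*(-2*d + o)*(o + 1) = -2*d*o^2 - 2*d*o + o^3 + o^2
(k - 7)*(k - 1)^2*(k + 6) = k^4 - 3*k^3 - 39*k^2 + 83*k - 42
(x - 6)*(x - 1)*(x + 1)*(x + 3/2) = x^4 - 9*x^3/2 - 10*x^2 + 9*x/2 + 9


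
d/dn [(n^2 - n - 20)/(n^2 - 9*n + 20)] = -8/(n^2 - 8*n + 16)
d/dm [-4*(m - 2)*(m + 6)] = -8*m - 16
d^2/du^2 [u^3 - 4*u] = 6*u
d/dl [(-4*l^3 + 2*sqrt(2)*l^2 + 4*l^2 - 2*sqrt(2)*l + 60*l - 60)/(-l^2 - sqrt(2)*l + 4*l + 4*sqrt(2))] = 2*(2*l^4 - 16*l^3 + 4*sqrt(2)*l^3 - 23*sqrt(2)*l^2 + 36*l^2 - 44*l + 16*sqrt(2)*l + 112 + 90*sqrt(2))/(l^4 - 8*l^3 + 2*sqrt(2)*l^3 - 16*sqrt(2)*l^2 + 18*l^2 - 16*l + 32*sqrt(2)*l + 32)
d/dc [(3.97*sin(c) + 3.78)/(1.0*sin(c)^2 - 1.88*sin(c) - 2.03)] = (-7.56*sin(c) + 1.985*cos(2*c) - 2.9377)*cos(c)/(-1.0*sin(c)^2 + 1.88*sin(c) + 2.03)^2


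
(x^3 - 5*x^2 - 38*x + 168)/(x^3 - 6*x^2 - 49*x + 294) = (x^2 + 2*x - 24)/(x^2 + x - 42)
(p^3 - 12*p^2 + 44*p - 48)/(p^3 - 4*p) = (p^2 - 10*p + 24)/(p*(p + 2))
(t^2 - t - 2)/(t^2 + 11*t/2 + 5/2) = 2*(t^2 - t - 2)/(2*t^2 + 11*t + 5)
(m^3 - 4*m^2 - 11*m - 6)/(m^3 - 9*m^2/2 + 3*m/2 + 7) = 2*(m^2 - 5*m - 6)/(2*m^2 - 11*m + 14)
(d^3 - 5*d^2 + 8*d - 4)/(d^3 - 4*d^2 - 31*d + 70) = (d^2 - 3*d + 2)/(d^2 - 2*d - 35)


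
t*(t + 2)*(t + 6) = t^3 + 8*t^2 + 12*t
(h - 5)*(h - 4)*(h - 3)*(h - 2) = h^4 - 14*h^3 + 71*h^2 - 154*h + 120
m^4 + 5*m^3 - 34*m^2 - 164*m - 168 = (m - 6)*(m + 2)^2*(m + 7)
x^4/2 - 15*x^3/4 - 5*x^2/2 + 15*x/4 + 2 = (x/2 + 1/2)*(x - 8)*(x - 1)*(x + 1/2)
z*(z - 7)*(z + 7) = z^3 - 49*z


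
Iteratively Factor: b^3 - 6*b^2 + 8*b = (b)*(b^2 - 6*b + 8) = b*(b - 2)*(b - 4)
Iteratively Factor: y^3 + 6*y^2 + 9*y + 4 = (y + 1)*(y^2 + 5*y + 4) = (y + 1)*(y + 4)*(y + 1)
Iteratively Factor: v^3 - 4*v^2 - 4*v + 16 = (v + 2)*(v^2 - 6*v + 8) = (v - 2)*(v + 2)*(v - 4)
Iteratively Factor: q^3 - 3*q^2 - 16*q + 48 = (q - 4)*(q^2 + q - 12) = (q - 4)*(q - 3)*(q + 4)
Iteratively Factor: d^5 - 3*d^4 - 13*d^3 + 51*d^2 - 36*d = (d)*(d^4 - 3*d^3 - 13*d^2 + 51*d - 36) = d*(d - 3)*(d^3 - 13*d + 12) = d*(d - 3)*(d - 1)*(d^2 + d - 12) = d*(d - 3)*(d - 1)*(d + 4)*(d - 3)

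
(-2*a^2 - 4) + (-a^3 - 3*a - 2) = -a^3 - 2*a^2 - 3*a - 6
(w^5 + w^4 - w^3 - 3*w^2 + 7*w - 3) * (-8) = -8*w^5 - 8*w^4 + 8*w^3 + 24*w^2 - 56*w + 24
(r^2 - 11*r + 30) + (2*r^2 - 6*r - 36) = 3*r^2 - 17*r - 6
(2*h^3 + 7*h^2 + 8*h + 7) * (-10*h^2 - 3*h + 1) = -20*h^5 - 76*h^4 - 99*h^3 - 87*h^2 - 13*h + 7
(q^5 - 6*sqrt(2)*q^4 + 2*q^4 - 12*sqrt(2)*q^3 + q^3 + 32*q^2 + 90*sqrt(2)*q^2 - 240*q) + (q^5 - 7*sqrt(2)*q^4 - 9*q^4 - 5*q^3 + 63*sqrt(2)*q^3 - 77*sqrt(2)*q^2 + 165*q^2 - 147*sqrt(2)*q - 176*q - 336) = 2*q^5 - 13*sqrt(2)*q^4 - 7*q^4 - 4*q^3 + 51*sqrt(2)*q^3 + 13*sqrt(2)*q^2 + 197*q^2 - 416*q - 147*sqrt(2)*q - 336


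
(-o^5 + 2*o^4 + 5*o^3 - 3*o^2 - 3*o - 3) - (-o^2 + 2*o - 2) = -o^5 + 2*o^4 + 5*o^3 - 2*o^2 - 5*o - 1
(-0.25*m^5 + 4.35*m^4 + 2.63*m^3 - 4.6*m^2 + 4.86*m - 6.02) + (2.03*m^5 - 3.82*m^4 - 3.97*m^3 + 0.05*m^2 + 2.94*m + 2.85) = 1.78*m^5 + 0.53*m^4 - 1.34*m^3 - 4.55*m^2 + 7.8*m - 3.17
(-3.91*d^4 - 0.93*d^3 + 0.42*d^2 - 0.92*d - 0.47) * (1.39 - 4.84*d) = 18.9244*d^5 - 0.9337*d^4 - 3.3255*d^3 + 5.0366*d^2 + 0.996*d - 0.6533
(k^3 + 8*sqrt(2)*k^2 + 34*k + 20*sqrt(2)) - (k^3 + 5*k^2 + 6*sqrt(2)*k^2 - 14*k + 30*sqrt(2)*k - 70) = -5*k^2 + 2*sqrt(2)*k^2 - 30*sqrt(2)*k + 48*k + 20*sqrt(2) + 70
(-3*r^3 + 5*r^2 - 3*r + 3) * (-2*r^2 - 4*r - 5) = 6*r^5 + 2*r^4 + r^3 - 19*r^2 + 3*r - 15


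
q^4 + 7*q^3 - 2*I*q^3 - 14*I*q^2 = q^2*(q + 7)*(q - 2*I)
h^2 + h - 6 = (h - 2)*(h + 3)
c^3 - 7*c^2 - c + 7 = (c - 7)*(c - 1)*(c + 1)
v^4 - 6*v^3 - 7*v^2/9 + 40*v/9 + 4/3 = (v - 6)*(v - 1)*(v + 1/3)*(v + 2/3)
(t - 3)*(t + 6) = t^2 + 3*t - 18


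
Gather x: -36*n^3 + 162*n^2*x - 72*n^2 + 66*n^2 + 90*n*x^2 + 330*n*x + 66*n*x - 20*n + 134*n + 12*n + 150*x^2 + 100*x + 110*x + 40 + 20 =-36*n^3 - 6*n^2 + 126*n + x^2*(90*n + 150) + x*(162*n^2 + 396*n + 210) + 60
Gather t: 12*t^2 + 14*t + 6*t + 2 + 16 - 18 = 12*t^2 + 20*t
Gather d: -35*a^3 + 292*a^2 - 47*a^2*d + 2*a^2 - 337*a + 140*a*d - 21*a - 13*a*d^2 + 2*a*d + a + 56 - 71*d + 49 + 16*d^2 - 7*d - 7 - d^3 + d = -35*a^3 + 294*a^2 - 357*a - d^3 + d^2*(16 - 13*a) + d*(-47*a^2 + 142*a - 77) + 98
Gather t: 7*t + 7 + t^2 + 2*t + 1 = t^2 + 9*t + 8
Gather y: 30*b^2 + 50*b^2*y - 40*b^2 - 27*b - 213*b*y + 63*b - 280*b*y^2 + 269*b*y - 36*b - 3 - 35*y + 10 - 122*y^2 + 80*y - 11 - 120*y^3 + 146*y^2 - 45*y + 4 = -10*b^2 - 120*y^3 + y^2*(24 - 280*b) + y*(50*b^2 + 56*b)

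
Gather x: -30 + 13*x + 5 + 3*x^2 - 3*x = 3*x^2 + 10*x - 25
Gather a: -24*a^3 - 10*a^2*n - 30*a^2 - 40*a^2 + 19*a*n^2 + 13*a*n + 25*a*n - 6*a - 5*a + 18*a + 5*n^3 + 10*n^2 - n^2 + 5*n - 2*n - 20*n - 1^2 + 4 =-24*a^3 + a^2*(-10*n - 70) + a*(19*n^2 + 38*n + 7) + 5*n^3 + 9*n^2 - 17*n + 3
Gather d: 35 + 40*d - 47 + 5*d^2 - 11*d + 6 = 5*d^2 + 29*d - 6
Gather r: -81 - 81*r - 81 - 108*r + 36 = -189*r - 126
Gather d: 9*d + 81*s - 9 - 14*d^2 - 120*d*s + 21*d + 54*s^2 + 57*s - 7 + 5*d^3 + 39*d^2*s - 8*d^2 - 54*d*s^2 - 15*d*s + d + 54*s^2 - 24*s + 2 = 5*d^3 + d^2*(39*s - 22) + d*(-54*s^2 - 135*s + 31) + 108*s^2 + 114*s - 14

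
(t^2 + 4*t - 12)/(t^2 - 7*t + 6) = (t^2 + 4*t - 12)/(t^2 - 7*t + 6)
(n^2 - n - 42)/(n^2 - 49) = (n + 6)/(n + 7)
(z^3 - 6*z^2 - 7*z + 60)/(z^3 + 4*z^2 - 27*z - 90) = (z - 4)/(z + 6)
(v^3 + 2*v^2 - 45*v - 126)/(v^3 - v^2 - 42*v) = (v + 3)/v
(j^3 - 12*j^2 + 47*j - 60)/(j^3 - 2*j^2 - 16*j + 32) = (j^2 - 8*j + 15)/(j^2 + 2*j - 8)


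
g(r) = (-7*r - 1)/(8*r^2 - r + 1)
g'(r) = (1 - 16*r)*(-7*r - 1)/(8*r^2 - r + 1)^2 - 7/(8*r^2 - r + 1) = (-56*r^2 + 7*r + (7*r + 1)*(16*r - 1) - 7)/(8*r^2 - r + 1)^2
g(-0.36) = 0.63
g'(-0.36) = -1.13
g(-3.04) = 0.26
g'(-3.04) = 0.08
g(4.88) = -0.19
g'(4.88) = 0.04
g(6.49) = -0.14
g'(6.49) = 0.02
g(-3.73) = 0.22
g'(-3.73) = 0.05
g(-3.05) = 0.26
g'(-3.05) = 0.08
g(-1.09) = 0.57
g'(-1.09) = 0.31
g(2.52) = -0.38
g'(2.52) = 0.16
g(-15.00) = 0.06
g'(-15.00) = 0.00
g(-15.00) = 0.06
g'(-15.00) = 0.00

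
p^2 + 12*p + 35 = (p + 5)*(p + 7)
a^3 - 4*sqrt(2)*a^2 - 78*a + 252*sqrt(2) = (a - 7*sqrt(2))*(a - 3*sqrt(2))*(a + 6*sqrt(2))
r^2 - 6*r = r*(r - 6)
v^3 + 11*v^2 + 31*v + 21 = (v + 1)*(v + 3)*(v + 7)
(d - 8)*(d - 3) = d^2 - 11*d + 24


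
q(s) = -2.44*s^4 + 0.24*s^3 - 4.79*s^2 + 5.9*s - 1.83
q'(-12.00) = 17089.82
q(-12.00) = -51772.95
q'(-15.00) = 33251.60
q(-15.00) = -125503.08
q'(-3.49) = 462.99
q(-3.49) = -452.95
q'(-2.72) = 233.69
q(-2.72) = -191.70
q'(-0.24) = 8.38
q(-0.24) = -3.53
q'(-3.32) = 402.80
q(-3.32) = -379.44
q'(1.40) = -32.88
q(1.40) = -11.67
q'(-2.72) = 233.69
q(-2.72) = -191.70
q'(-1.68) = 70.30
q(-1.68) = -45.84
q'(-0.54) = 12.82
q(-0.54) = -6.66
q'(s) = -9.76*s^3 + 0.72*s^2 - 9.58*s + 5.9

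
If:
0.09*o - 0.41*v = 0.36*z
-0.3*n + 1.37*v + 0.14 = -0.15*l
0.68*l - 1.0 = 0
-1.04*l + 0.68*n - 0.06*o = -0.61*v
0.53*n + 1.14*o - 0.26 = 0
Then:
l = 1.47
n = 2.02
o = -0.71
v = 0.18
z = -0.38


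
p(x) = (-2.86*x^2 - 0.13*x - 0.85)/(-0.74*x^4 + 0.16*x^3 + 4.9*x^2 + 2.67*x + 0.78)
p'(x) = (-5.72*x - 0.13)/(-0.74*x^4 + 0.16*x^3 + 4.9*x^2 + 2.67*x + 0.78) + (-2.86*x^2 - 0.13*x - 0.85)*(2.96*x^3 - 0.48*x^2 - 9.8*x - 2.67)/(-0.74*x^4 + 0.16*x^3 + 4.9*x^2 + 2.67*x + 0.78)^2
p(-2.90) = 1.12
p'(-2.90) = 1.81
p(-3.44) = 0.57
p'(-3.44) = 0.57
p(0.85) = -0.48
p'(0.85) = -0.07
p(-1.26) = -1.74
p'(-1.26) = 0.62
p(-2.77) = 1.40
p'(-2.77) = 2.71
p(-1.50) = -2.02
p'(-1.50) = 1.85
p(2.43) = -1.42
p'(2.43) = -2.58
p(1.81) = -0.71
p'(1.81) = -0.50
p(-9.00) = 0.05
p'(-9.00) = 0.01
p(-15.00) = 0.02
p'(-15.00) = 0.00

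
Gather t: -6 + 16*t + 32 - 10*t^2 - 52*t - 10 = -10*t^2 - 36*t + 16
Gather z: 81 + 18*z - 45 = 18*z + 36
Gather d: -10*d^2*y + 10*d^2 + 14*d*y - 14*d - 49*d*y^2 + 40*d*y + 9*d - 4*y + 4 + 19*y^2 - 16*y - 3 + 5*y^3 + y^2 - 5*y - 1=d^2*(10 - 10*y) + d*(-49*y^2 + 54*y - 5) + 5*y^3 + 20*y^2 - 25*y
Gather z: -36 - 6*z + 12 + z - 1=-5*z - 25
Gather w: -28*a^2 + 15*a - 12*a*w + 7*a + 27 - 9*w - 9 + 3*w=-28*a^2 + 22*a + w*(-12*a - 6) + 18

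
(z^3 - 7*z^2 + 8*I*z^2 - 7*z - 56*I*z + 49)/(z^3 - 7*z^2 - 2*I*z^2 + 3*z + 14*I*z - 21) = (z + 7*I)/(z - 3*I)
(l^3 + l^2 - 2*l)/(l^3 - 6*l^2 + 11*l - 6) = l*(l + 2)/(l^2 - 5*l + 6)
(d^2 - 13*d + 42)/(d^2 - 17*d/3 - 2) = 3*(d - 7)/(3*d + 1)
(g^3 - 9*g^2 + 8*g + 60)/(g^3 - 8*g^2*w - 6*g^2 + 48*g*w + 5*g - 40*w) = (-g^2 + 4*g + 12)/(-g^2 + 8*g*w + g - 8*w)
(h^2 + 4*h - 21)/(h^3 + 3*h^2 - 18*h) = (h + 7)/(h*(h + 6))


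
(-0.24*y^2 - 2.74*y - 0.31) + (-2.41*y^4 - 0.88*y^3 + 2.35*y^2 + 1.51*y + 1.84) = -2.41*y^4 - 0.88*y^3 + 2.11*y^2 - 1.23*y + 1.53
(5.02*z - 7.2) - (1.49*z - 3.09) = 3.53*z - 4.11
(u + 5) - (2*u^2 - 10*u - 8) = -2*u^2 + 11*u + 13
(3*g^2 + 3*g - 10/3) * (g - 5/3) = 3*g^3 - 2*g^2 - 25*g/3 + 50/9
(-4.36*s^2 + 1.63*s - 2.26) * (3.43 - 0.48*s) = 2.0928*s^3 - 15.7372*s^2 + 6.6757*s - 7.7518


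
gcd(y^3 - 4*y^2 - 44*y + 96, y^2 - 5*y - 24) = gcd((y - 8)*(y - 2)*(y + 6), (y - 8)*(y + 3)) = y - 8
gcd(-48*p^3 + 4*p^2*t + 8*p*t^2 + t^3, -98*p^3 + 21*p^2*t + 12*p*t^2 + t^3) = 2*p - t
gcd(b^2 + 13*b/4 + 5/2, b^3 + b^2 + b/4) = 1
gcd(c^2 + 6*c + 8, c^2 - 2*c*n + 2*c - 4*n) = c + 2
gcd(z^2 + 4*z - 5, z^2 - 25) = z + 5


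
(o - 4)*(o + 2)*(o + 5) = o^3 + 3*o^2 - 18*o - 40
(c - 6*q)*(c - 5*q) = c^2 - 11*c*q + 30*q^2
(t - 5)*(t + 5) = t^2 - 25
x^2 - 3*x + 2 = (x - 2)*(x - 1)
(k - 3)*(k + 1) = k^2 - 2*k - 3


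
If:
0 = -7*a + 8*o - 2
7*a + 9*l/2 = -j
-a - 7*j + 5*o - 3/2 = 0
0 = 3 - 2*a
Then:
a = 3/2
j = 11/16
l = -179/72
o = 25/16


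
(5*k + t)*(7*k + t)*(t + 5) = 35*k^2*t + 175*k^2 + 12*k*t^2 + 60*k*t + t^3 + 5*t^2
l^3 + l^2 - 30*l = l*(l - 5)*(l + 6)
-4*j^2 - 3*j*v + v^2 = (-4*j + v)*(j + v)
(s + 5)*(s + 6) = s^2 + 11*s + 30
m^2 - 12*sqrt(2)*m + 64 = (m - 8*sqrt(2))*(m - 4*sqrt(2))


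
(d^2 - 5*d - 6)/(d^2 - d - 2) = (d - 6)/(d - 2)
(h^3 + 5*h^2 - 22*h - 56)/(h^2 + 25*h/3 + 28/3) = 3*(h^2 - 2*h - 8)/(3*h + 4)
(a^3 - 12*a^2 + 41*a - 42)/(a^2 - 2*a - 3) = (a^2 - 9*a + 14)/(a + 1)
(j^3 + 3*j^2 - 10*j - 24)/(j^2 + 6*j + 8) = j - 3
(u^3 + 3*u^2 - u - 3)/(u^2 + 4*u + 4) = (u^3 + 3*u^2 - u - 3)/(u^2 + 4*u + 4)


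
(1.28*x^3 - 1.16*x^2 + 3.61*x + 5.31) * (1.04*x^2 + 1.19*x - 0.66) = 1.3312*x^5 + 0.3168*x^4 + 1.5292*x^3 + 10.5839*x^2 + 3.9363*x - 3.5046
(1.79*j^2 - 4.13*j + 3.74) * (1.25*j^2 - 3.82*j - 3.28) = 2.2375*j^4 - 12.0003*j^3 + 14.5804*j^2 - 0.740400000000001*j - 12.2672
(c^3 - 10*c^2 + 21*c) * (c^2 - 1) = c^5 - 10*c^4 + 20*c^3 + 10*c^2 - 21*c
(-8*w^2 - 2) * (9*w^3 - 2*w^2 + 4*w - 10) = -72*w^5 + 16*w^4 - 50*w^3 + 84*w^2 - 8*w + 20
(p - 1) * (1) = p - 1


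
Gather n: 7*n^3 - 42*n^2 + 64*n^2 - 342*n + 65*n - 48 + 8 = 7*n^3 + 22*n^2 - 277*n - 40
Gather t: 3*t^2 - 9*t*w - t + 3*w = 3*t^2 + t*(-9*w - 1) + 3*w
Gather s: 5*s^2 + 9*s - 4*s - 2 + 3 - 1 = 5*s^2 + 5*s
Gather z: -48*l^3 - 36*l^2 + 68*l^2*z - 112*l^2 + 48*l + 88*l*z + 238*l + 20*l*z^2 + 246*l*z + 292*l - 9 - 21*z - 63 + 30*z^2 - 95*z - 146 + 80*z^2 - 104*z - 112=-48*l^3 - 148*l^2 + 578*l + z^2*(20*l + 110) + z*(68*l^2 + 334*l - 220) - 330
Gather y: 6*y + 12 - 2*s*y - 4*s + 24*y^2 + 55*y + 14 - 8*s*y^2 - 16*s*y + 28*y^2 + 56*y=-4*s + y^2*(52 - 8*s) + y*(117 - 18*s) + 26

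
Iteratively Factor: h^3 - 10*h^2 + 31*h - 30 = (h - 5)*(h^2 - 5*h + 6) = (h - 5)*(h - 2)*(h - 3)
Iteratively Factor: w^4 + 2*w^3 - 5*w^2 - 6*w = (w + 3)*(w^3 - w^2 - 2*w) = w*(w + 3)*(w^2 - w - 2) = w*(w + 1)*(w + 3)*(w - 2)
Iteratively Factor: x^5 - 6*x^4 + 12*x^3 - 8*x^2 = (x - 2)*(x^4 - 4*x^3 + 4*x^2) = (x - 2)^2*(x^3 - 2*x^2) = x*(x - 2)^2*(x^2 - 2*x) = x^2*(x - 2)^2*(x - 2)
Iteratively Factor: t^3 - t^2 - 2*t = (t - 2)*(t^2 + t) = t*(t - 2)*(t + 1)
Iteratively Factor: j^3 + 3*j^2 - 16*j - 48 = (j + 4)*(j^2 - j - 12) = (j + 3)*(j + 4)*(j - 4)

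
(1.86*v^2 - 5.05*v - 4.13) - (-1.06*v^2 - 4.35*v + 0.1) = 2.92*v^2 - 0.7*v - 4.23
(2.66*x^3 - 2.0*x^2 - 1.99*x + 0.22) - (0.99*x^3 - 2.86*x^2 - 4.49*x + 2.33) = 1.67*x^3 + 0.86*x^2 + 2.5*x - 2.11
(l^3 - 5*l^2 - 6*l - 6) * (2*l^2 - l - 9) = 2*l^5 - 11*l^4 - 16*l^3 + 39*l^2 + 60*l + 54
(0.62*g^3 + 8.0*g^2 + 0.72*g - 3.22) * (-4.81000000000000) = -2.9822*g^3 - 38.48*g^2 - 3.4632*g + 15.4882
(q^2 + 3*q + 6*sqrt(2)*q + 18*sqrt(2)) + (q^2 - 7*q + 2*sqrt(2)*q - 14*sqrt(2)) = 2*q^2 - 4*q + 8*sqrt(2)*q + 4*sqrt(2)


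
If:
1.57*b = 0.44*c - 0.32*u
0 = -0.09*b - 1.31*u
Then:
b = -14.5555555555556*u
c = -51.209595959596*u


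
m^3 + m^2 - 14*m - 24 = (m - 4)*(m + 2)*(m + 3)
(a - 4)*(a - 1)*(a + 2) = a^3 - 3*a^2 - 6*a + 8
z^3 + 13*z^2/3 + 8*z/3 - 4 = (z - 2/3)*(z + 2)*(z + 3)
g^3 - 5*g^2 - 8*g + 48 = (g - 4)^2*(g + 3)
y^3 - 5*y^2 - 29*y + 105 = (y - 7)*(y - 3)*(y + 5)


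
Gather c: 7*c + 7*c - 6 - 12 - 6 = 14*c - 24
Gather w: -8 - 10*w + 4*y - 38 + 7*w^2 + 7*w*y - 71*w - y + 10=7*w^2 + w*(7*y - 81) + 3*y - 36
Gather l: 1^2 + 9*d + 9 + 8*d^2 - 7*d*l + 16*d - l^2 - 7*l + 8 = 8*d^2 + 25*d - l^2 + l*(-7*d - 7) + 18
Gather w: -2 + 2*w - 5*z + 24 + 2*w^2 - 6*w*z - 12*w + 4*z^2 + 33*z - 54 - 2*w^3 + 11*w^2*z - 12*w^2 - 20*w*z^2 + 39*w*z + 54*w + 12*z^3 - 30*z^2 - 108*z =-2*w^3 + w^2*(11*z - 10) + w*(-20*z^2 + 33*z + 44) + 12*z^3 - 26*z^2 - 80*z - 32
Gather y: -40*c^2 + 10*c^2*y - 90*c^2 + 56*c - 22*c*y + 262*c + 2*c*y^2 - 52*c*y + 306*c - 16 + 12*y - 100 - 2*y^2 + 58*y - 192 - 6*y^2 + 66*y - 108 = -130*c^2 + 624*c + y^2*(2*c - 8) + y*(10*c^2 - 74*c + 136) - 416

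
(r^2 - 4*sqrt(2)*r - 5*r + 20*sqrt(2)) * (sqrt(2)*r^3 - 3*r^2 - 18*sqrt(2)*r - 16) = sqrt(2)*r^5 - 11*r^4 - 5*sqrt(2)*r^4 - 6*sqrt(2)*r^3 + 55*r^3 + 30*sqrt(2)*r^2 + 128*r^2 - 640*r + 64*sqrt(2)*r - 320*sqrt(2)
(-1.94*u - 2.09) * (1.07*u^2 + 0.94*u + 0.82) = -2.0758*u^3 - 4.0599*u^2 - 3.5554*u - 1.7138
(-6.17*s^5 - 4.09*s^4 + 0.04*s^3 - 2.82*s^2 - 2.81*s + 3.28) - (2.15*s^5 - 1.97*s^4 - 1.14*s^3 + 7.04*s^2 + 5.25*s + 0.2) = -8.32*s^5 - 2.12*s^4 + 1.18*s^3 - 9.86*s^2 - 8.06*s + 3.08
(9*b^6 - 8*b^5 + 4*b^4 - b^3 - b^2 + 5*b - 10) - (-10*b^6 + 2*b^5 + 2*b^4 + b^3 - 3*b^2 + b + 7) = 19*b^6 - 10*b^5 + 2*b^4 - 2*b^3 + 2*b^2 + 4*b - 17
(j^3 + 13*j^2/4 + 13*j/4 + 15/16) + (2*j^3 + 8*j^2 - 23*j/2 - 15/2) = 3*j^3 + 45*j^2/4 - 33*j/4 - 105/16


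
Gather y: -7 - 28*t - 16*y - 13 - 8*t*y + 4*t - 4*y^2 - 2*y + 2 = -24*t - 4*y^2 + y*(-8*t - 18) - 18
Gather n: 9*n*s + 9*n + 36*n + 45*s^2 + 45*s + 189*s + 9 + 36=n*(9*s + 45) + 45*s^2 + 234*s + 45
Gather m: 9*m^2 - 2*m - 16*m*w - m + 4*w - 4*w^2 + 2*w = 9*m^2 + m*(-16*w - 3) - 4*w^2 + 6*w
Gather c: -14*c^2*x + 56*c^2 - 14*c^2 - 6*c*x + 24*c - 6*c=c^2*(42 - 14*x) + c*(18 - 6*x)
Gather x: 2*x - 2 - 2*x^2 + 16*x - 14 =-2*x^2 + 18*x - 16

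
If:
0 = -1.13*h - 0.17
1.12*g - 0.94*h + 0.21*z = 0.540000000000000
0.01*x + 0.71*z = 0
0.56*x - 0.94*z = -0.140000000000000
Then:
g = 0.36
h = -0.15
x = -0.24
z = 0.00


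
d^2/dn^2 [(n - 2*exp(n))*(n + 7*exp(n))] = 5*n*exp(n) - 56*exp(2*n) + 10*exp(n) + 2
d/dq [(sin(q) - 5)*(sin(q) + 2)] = (2*sin(q) - 3)*cos(q)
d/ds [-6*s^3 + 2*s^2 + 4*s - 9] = -18*s^2 + 4*s + 4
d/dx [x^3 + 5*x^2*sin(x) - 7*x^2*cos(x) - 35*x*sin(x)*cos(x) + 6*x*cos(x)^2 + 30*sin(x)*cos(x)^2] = 7*x^2*sin(x) + 5*x^2*cos(x) + 3*x^2 + 10*x*sin(x) - 6*x*sin(2*x) - 14*x*cos(x) - 35*x*cos(2*x) - 35*sin(2*x)/2 + 15*cos(x)/2 + 3*cos(2*x) + 45*cos(3*x)/2 + 3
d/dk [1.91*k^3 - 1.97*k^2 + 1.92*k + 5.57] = 5.73*k^2 - 3.94*k + 1.92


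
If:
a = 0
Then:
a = 0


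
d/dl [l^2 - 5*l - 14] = 2*l - 5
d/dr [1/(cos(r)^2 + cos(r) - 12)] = (2*cos(r) + 1)*sin(r)/(cos(r)^2 + cos(r) - 12)^2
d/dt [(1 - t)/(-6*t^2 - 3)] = (-2*t^2 + 4*t + 1)/(3*(4*t^4 + 4*t^2 + 1))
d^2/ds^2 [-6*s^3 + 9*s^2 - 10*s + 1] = 18 - 36*s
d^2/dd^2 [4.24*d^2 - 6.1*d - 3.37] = 8.48000000000000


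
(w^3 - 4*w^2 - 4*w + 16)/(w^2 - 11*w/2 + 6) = 2*(w^2 - 4)/(2*w - 3)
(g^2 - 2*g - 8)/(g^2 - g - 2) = (-g^2 + 2*g + 8)/(-g^2 + g + 2)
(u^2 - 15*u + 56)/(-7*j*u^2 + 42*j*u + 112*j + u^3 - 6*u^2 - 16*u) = (u - 7)/(-7*j*u - 14*j + u^2 + 2*u)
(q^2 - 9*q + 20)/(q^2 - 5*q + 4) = (q - 5)/(q - 1)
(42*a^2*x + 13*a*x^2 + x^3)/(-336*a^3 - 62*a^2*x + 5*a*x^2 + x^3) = x/(-8*a + x)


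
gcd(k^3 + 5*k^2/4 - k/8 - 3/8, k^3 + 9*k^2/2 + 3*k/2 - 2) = k^2 + k/2 - 1/2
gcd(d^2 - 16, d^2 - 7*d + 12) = d - 4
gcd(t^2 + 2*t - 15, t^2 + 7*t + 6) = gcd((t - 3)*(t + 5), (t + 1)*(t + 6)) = 1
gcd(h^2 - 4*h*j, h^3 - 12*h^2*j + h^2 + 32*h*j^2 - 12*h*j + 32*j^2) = h - 4*j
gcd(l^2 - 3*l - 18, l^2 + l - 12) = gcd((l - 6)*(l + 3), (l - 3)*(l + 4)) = 1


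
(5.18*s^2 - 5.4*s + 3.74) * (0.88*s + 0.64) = 4.5584*s^3 - 1.4368*s^2 - 0.1648*s + 2.3936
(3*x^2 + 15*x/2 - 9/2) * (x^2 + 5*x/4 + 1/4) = 3*x^4 + 45*x^3/4 + 45*x^2/8 - 15*x/4 - 9/8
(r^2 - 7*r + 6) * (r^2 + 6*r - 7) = r^4 - r^3 - 43*r^2 + 85*r - 42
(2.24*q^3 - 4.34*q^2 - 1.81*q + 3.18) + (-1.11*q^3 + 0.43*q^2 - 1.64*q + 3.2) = 1.13*q^3 - 3.91*q^2 - 3.45*q + 6.38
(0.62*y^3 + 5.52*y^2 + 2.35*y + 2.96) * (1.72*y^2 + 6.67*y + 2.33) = 1.0664*y^5 + 13.6298*y^4 + 42.305*y^3 + 33.6273*y^2 + 25.2187*y + 6.8968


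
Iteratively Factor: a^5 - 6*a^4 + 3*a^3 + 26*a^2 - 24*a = (a)*(a^4 - 6*a^3 + 3*a^2 + 26*a - 24) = a*(a + 2)*(a^3 - 8*a^2 + 19*a - 12) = a*(a - 4)*(a + 2)*(a^2 - 4*a + 3) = a*(a - 4)*(a - 3)*(a + 2)*(a - 1)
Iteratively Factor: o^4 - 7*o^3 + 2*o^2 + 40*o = (o - 5)*(o^3 - 2*o^2 - 8*o) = (o - 5)*(o - 4)*(o^2 + 2*o) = (o - 5)*(o - 4)*(o + 2)*(o)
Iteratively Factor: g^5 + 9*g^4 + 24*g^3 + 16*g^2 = (g)*(g^4 + 9*g^3 + 24*g^2 + 16*g) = g*(g + 1)*(g^3 + 8*g^2 + 16*g) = g*(g + 1)*(g + 4)*(g^2 + 4*g) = g^2*(g + 1)*(g + 4)*(g + 4)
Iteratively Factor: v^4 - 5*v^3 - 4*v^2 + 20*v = (v - 2)*(v^3 - 3*v^2 - 10*v) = (v - 2)*(v + 2)*(v^2 - 5*v) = (v - 5)*(v - 2)*(v + 2)*(v)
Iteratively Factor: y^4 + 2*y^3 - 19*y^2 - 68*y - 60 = (y + 2)*(y^3 - 19*y - 30) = (y + 2)^2*(y^2 - 2*y - 15) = (y + 2)^2*(y + 3)*(y - 5)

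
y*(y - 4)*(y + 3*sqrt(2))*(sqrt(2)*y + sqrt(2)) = sqrt(2)*y^4 - 3*sqrt(2)*y^3 + 6*y^3 - 18*y^2 - 4*sqrt(2)*y^2 - 24*y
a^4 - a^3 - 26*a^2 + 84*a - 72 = (a - 3)*(a - 2)^2*(a + 6)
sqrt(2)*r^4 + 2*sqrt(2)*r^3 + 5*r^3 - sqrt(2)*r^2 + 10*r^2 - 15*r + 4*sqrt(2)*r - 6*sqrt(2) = (r - 1)*(r + 3)*(r + 2*sqrt(2))*(sqrt(2)*r + 1)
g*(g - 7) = g^2 - 7*g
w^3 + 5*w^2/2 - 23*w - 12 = (w - 4)*(w + 1/2)*(w + 6)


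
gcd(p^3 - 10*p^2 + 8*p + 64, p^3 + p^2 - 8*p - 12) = p + 2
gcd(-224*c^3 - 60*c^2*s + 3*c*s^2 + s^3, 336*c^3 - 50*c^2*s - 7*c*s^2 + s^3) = -56*c^2 - c*s + s^2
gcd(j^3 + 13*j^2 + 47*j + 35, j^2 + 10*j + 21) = j + 7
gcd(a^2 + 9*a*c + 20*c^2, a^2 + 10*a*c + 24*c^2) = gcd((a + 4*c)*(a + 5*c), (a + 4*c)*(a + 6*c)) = a + 4*c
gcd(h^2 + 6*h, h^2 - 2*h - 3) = 1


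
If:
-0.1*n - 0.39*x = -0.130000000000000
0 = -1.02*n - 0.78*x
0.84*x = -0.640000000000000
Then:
No Solution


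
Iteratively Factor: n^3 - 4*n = (n + 2)*(n^2 - 2*n) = n*(n + 2)*(n - 2)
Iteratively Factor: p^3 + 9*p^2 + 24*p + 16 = (p + 1)*(p^2 + 8*p + 16) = (p + 1)*(p + 4)*(p + 4)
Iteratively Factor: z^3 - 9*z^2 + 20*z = (z - 4)*(z^2 - 5*z) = z*(z - 4)*(z - 5)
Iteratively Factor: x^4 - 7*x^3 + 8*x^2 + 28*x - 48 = (x - 4)*(x^3 - 3*x^2 - 4*x + 12) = (x - 4)*(x - 3)*(x^2 - 4) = (x - 4)*(x - 3)*(x + 2)*(x - 2)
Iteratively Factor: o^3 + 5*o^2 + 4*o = (o + 4)*(o^2 + o) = (o + 1)*(o + 4)*(o)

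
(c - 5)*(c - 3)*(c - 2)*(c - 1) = c^4 - 11*c^3 + 41*c^2 - 61*c + 30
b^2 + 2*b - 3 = (b - 1)*(b + 3)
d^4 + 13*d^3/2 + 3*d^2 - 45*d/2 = d*(d - 3/2)*(d + 3)*(d + 5)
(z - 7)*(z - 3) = z^2 - 10*z + 21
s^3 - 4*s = s*(s - 2)*(s + 2)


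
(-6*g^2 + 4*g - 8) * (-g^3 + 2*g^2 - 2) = 6*g^5 - 16*g^4 + 16*g^3 - 4*g^2 - 8*g + 16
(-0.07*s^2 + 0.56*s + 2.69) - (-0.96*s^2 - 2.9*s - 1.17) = 0.89*s^2 + 3.46*s + 3.86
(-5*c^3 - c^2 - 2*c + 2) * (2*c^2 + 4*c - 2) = -10*c^5 - 22*c^4 + 2*c^3 - 2*c^2 + 12*c - 4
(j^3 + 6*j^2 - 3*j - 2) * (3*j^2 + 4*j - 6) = 3*j^5 + 22*j^4 + 9*j^3 - 54*j^2 + 10*j + 12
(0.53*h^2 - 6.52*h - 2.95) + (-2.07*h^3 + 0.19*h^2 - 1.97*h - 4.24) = -2.07*h^3 + 0.72*h^2 - 8.49*h - 7.19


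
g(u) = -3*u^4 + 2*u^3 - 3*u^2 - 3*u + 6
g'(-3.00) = 393.00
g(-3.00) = -309.00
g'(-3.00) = 393.00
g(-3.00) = -309.00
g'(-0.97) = 19.42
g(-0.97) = 1.61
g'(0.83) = -10.71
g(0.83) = 1.16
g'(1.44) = -35.03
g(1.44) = -11.47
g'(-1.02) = 22.10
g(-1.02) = 0.57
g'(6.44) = -2997.88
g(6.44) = -4763.74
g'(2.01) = -88.27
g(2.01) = -44.88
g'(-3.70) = 709.18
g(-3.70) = -687.52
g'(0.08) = -3.45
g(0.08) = 5.74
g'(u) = -12*u^3 + 6*u^2 - 6*u - 3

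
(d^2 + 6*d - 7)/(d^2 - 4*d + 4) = (d^2 + 6*d - 7)/(d^2 - 4*d + 4)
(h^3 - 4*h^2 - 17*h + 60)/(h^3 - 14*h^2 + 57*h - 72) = (h^2 - h - 20)/(h^2 - 11*h + 24)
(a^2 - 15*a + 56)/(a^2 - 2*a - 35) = (a - 8)/(a + 5)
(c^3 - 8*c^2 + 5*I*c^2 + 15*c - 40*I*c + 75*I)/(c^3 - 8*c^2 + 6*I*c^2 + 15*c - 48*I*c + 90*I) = (c + 5*I)/(c + 6*I)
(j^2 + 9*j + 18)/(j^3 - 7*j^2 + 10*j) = (j^2 + 9*j + 18)/(j*(j^2 - 7*j + 10))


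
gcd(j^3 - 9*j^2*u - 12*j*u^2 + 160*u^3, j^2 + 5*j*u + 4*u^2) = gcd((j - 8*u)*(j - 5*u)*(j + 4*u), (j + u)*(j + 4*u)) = j + 4*u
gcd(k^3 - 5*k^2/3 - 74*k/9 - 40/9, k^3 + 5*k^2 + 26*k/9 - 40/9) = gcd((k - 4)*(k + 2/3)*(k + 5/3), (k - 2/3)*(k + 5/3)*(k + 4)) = k + 5/3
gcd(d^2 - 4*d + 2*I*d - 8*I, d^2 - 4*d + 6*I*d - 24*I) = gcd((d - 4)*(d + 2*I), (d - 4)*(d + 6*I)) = d - 4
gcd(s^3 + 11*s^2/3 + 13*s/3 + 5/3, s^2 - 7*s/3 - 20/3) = s + 5/3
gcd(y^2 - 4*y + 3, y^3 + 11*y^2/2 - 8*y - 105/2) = y - 3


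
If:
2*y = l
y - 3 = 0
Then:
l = 6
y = 3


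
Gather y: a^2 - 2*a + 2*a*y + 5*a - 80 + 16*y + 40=a^2 + 3*a + y*(2*a + 16) - 40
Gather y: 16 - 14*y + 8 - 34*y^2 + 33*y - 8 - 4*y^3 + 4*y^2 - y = -4*y^3 - 30*y^2 + 18*y + 16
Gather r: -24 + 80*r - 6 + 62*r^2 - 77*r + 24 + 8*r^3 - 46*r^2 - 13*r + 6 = 8*r^3 + 16*r^2 - 10*r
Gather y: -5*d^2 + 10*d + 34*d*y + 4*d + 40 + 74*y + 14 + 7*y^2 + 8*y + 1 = -5*d^2 + 14*d + 7*y^2 + y*(34*d + 82) + 55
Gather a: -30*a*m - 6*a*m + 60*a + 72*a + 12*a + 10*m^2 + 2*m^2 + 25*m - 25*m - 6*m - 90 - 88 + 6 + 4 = a*(144 - 36*m) + 12*m^2 - 6*m - 168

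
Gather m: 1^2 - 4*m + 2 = 3 - 4*m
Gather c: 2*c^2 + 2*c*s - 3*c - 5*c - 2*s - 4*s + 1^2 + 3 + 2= 2*c^2 + c*(2*s - 8) - 6*s + 6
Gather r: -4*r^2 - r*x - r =-4*r^2 + r*(-x - 1)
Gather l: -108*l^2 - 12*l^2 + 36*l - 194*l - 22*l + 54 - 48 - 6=-120*l^2 - 180*l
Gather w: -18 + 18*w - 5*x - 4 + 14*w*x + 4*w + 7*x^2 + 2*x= w*(14*x + 22) + 7*x^2 - 3*x - 22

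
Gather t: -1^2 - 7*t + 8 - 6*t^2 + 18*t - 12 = -6*t^2 + 11*t - 5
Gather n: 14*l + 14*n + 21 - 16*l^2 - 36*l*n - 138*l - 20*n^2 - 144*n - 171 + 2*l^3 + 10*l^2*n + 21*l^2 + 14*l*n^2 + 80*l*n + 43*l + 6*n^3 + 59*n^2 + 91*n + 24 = 2*l^3 + 5*l^2 - 81*l + 6*n^3 + n^2*(14*l + 39) + n*(10*l^2 + 44*l - 39) - 126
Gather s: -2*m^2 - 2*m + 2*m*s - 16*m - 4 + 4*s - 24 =-2*m^2 - 18*m + s*(2*m + 4) - 28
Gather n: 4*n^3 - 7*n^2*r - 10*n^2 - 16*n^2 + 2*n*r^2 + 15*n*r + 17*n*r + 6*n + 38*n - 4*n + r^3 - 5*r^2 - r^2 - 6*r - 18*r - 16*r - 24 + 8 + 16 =4*n^3 + n^2*(-7*r - 26) + n*(2*r^2 + 32*r + 40) + r^3 - 6*r^2 - 40*r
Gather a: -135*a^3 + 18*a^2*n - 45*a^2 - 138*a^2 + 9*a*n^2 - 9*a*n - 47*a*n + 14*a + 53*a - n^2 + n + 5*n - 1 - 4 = -135*a^3 + a^2*(18*n - 183) + a*(9*n^2 - 56*n + 67) - n^2 + 6*n - 5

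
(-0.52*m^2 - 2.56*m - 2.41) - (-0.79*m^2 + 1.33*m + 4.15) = 0.27*m^2 - 3.89*m - 6.56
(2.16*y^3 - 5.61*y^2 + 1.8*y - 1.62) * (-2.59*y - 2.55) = -5.5944*y^4 + 9.0219*y^3 + 9.6435*y^2 - 0.3942*y + 4.131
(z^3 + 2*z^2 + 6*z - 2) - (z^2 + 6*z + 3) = z^3 + z^2 - 5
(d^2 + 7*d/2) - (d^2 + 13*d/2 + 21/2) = -3*d - 21/2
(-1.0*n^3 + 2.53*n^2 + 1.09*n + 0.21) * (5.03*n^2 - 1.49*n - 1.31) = -5.03*n^5 + 14.2159*n^4 + 3.023*n^3 - 3.8821*n^2 - 1.7408*n - 0.2751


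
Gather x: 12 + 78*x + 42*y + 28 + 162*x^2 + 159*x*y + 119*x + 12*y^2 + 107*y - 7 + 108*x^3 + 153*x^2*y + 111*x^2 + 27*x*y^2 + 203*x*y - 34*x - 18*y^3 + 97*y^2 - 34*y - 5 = 108*x^3 + x^2*(153*y + 273) + x*(27*y^2 + 362*y + 163) - 18*y^3 + 109*y^2 + 115*y + 28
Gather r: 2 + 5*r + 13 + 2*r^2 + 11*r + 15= 2*r^2 + 16*r + 30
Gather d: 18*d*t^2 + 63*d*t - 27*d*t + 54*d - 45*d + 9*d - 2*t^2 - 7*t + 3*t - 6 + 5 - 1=d*(18*t^2 + 36*t + 18) - 2*t^2 - 4*t - 2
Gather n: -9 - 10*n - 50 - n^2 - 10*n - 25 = -n^2 - 20*n - 84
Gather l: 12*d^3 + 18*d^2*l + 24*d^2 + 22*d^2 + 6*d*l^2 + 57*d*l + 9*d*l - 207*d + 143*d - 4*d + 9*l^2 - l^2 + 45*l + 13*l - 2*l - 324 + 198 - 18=12*d^3 + 46*d^2 - 68*d + l^2*(6*d + 8) + l*(18*d^2 + 66*d + 56) - 144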